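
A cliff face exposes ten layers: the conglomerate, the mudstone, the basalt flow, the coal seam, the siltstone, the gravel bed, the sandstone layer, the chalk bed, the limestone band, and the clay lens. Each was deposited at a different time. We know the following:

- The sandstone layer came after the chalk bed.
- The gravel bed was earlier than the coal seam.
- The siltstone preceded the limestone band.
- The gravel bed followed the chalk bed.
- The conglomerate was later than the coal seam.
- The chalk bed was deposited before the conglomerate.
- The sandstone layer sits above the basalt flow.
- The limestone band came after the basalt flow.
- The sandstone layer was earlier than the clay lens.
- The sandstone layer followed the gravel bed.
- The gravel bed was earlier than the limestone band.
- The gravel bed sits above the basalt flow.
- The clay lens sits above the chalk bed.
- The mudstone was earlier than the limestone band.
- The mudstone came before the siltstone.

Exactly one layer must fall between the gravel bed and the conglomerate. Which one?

the coal seam

Tracing the constraints gives the gravel bed → the coal seam → the conglomerate, so the coal seam sits after the gravel bed and before the conglomerate.
No other layer is forced both after the gravel bed and before the conglomerate.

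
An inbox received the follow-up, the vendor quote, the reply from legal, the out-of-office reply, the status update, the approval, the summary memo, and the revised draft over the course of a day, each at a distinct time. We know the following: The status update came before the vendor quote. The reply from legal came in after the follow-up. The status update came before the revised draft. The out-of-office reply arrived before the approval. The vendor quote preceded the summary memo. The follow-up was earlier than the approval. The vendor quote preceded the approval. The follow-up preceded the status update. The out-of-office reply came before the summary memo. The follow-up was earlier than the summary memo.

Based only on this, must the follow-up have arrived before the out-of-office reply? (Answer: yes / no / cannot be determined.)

cannot be determined

No chain of stated constraints runs from the follow-up to the out-of-office reply, and none runs from the out-of-office reply to the follow-up either.
So the relative order of the follow-up and the out-of-office reply is not fixed by the given facts.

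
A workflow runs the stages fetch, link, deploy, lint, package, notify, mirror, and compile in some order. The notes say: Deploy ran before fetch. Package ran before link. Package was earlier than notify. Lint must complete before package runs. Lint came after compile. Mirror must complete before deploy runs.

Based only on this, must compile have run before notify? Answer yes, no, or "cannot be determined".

yes

Chain the constraints: compile → lint → package → notify. Each link is directly stated, so compile comes before notify.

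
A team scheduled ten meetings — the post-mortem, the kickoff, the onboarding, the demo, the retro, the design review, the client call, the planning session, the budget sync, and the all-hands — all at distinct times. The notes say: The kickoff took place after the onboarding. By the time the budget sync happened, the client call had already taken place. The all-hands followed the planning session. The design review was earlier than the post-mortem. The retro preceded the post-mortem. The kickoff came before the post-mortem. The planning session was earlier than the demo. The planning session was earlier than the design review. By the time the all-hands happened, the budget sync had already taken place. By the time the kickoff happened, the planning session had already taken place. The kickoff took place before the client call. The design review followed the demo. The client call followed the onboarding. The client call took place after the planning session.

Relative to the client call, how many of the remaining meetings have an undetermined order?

Forced before the client call: the kickoff, the onboarding, and the planning session; forced after the client call: the all-hands and the budget sync.
That leaves the demo, the design review, the post-mortem, and the retro with no forced order relative to the client call — 4.

4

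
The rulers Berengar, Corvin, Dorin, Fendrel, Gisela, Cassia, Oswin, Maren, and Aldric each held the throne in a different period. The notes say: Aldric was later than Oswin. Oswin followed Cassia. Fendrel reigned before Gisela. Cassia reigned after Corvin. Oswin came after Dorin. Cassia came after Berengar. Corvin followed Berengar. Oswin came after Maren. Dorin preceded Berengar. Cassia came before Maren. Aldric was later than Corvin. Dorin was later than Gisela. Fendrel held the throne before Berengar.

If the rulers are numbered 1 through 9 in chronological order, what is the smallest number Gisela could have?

Fendrel must come before Gisela — 1 forced predecessor.
Nothing else is forced ahead of Gisela, so their earliest slot is position 1 + 1 = 2.

2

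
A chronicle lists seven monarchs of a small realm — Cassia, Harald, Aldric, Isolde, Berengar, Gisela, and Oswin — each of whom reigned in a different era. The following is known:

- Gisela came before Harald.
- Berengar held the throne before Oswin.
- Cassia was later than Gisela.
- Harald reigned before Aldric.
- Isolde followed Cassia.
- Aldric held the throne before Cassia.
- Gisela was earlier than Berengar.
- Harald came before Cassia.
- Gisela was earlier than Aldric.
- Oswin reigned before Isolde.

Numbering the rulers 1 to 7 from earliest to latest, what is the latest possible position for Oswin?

Oswin must come before Isolde — 1 ruler forced after them.
Everything else can be placed before Oswin in some valid order, so Oswin can sit as late as position 7 − 1 = 6.

6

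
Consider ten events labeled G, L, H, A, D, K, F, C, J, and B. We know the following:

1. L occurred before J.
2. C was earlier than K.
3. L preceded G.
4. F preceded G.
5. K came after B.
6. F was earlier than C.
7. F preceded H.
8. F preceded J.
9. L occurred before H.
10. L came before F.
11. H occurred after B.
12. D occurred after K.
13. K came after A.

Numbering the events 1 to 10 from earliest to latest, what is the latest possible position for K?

K must come before D — 1 event forced after it.
Everything else can be placed before K in some valid order, so K can sit as late as position 10 − 1 = 9.

9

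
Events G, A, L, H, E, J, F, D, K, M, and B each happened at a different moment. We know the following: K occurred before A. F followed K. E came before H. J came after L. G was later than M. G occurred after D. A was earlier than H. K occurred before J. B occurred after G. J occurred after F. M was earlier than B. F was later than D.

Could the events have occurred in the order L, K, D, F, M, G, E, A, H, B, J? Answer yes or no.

Check each stated constraint against the proposed order — e.g. K is ahead of J; L is ahead of J. Every pair is in the required order; nothing is violated.

yes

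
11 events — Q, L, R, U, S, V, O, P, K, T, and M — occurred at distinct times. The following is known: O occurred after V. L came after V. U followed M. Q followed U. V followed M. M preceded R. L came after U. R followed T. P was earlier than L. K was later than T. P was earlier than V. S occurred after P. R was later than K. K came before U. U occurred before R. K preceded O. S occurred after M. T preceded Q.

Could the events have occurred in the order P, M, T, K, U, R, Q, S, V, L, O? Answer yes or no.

yes

Check each stated constraint against the proposed order — e.g. P is ahead of V; P is ahead of L. Every pair is in the required order; nothing is violated.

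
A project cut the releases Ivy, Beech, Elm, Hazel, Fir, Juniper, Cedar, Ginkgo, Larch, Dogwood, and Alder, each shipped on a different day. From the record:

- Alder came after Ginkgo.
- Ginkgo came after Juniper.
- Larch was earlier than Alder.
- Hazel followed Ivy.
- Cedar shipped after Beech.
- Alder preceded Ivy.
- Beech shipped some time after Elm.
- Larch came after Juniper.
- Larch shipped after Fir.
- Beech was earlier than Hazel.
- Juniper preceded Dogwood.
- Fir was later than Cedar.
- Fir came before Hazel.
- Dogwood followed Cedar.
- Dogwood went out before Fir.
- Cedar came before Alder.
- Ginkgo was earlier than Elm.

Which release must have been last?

Hazel

Every other release has a chain of constraints placing it before Hazel, so Hazel is last.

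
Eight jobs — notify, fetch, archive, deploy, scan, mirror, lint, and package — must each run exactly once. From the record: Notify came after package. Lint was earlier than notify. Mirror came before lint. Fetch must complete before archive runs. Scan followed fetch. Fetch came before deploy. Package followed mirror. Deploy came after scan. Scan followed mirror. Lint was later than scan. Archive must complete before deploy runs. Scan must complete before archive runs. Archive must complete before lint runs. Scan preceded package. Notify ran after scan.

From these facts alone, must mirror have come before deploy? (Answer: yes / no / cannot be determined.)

Chain the constraints: mirror → scan → deploy. Each link is directly stated, so mirror comes before deploy.

yes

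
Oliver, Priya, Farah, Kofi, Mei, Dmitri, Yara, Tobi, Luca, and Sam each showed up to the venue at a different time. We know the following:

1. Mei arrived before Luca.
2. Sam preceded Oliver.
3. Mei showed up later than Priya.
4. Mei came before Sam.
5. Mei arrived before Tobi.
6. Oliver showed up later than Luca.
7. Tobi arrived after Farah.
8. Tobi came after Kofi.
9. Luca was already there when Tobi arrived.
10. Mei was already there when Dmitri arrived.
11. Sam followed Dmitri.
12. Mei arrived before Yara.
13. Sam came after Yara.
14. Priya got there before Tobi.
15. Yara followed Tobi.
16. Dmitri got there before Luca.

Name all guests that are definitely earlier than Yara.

Dmitri, Farah, Kofi, Luca, Mei, Priya, Tobi

Directly stated before Yara: Mei and Tobi.
Dmitri reaches Yara via Dmitri → Luca → Tobi → Yara.
Farah reaches Yara via Farah → Tobi → Yara.
Kofi reaches Yara via Kofi → Tobi → Yara.
Likewise Luca and Priya each reach Yara by chaining the stated constraints.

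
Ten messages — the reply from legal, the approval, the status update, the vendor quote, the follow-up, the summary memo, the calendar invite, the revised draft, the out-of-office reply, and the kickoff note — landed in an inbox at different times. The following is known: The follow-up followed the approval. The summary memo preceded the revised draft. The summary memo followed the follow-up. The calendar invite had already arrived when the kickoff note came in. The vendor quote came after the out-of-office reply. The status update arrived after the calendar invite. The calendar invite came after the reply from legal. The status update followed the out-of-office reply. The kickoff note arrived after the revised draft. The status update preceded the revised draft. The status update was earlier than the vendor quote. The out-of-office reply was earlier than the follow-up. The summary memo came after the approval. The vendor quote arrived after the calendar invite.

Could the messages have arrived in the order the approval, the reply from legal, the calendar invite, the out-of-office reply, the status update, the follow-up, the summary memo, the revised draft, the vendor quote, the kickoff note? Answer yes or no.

yes

Check each stated constraint against the proposed order — e.g. the calendar invite is ahead of the vendor quote; the calendar invite is ahead of the kickoff note. Every pair is in the required order; nothing is violated.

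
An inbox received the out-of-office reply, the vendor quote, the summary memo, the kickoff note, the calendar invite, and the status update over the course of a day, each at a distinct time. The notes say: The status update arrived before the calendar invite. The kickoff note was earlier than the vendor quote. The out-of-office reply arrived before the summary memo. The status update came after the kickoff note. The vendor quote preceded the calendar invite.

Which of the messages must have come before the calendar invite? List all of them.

the kickoff note, the status update, the vendor quote

Directly stated before the calendar invite: the status update and the vendor quote.
The kickoff note reaches the calendar invite via the kickoff note → the status update → the calendar invite.
No chain forces the summary memo (or any of the others) ahead of the calendar invite.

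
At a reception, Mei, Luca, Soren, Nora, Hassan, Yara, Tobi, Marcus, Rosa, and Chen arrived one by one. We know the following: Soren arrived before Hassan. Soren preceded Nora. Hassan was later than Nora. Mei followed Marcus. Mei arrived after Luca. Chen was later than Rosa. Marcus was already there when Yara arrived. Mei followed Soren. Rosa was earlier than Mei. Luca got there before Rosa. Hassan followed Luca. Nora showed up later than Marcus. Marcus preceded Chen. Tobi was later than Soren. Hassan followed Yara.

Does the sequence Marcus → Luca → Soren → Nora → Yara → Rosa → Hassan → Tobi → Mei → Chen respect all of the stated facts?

Check each stated constraint against the proposed order — e.g. Marcus is ahead of Mei; Marcus is ahead of Chen. Every pair is in the required order; nothing is violated.

yes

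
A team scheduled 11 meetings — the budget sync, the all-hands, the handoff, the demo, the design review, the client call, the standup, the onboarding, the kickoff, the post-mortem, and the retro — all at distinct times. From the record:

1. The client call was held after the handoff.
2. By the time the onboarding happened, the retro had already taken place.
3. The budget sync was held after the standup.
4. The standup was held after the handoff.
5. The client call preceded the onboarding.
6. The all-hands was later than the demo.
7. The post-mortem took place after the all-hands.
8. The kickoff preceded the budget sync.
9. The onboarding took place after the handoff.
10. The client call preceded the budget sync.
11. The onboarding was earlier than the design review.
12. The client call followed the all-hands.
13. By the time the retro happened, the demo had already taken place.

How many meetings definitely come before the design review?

6

Directly stated before the design review: the onboarding.
The all-hands reaches the design review via the all-hands → the client call → the onboarding → the design review.
The client call reaches the design review via the client call → the onboarding → the design review.
The demo reaches the design review via the demo → the retro → the onboarding → the design review.
Likewise the handoff and the retro each reach the design review by chaining the stated constraints.
That's the all-hands, the client call, the demo, the handoff, the onboarding, and the retro — 6 in all.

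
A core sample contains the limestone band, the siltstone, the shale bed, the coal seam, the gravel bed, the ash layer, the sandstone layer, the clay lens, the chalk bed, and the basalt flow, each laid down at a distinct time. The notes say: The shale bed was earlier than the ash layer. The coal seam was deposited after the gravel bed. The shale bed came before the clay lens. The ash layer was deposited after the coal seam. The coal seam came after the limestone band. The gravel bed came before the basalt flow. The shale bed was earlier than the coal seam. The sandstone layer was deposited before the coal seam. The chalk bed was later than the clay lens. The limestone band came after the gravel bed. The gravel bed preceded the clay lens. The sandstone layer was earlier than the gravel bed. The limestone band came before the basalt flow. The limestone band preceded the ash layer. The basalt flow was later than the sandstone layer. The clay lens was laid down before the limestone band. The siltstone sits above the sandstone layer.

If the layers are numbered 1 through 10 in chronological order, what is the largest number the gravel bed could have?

The gravel bed must come before the ash layer, the basalt flow, the chalk bed, the clay lens, the coal seam, and the limestone band — 6 layers forced after it.
Everything else can be placed before the gravel bed in some valid order, so the gravel bed can sit as late as position 10 − 6 = 4.

4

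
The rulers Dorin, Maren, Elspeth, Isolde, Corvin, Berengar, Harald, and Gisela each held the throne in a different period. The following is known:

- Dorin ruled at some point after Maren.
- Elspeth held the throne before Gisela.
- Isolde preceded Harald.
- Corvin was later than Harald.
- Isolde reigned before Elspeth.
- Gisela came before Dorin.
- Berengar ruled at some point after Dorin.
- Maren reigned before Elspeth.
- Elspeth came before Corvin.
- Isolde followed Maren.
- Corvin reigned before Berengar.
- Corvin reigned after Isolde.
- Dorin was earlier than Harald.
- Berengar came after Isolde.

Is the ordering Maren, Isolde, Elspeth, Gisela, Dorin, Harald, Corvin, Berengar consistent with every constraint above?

Check each stated constraint against the proposed order — e.g. Isolde is ahead of Corvin; Isolde is ahead of Berengar. Every pair is in the required order; nothing is violated.

yes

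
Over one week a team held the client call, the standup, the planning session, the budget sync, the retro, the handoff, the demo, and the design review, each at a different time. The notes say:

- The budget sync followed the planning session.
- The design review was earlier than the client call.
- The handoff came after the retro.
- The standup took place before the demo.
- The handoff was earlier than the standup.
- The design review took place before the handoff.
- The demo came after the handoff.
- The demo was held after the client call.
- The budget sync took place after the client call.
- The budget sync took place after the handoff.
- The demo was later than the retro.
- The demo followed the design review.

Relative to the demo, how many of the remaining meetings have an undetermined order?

Forced before the demo: the client call, the design review, the handoff, the retro, and the standup.
That leaves the budget sync and the planning session with no forced order relative to the demo — 2.

2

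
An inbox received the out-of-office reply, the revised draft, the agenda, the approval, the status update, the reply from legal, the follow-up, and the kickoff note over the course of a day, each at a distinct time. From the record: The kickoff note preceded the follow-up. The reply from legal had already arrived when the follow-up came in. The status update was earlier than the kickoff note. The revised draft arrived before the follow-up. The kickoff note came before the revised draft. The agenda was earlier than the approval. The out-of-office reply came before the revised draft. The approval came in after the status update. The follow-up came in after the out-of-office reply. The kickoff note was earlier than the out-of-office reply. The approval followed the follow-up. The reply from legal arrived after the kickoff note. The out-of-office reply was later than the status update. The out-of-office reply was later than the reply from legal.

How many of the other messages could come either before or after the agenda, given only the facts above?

6

Forced after the agenda: the approval.
That leaves the follow-up, the kickoff note, the out-of-office reply, the reply from legal, the revised draft, and the status update with no forced order relative to the agenda — 6.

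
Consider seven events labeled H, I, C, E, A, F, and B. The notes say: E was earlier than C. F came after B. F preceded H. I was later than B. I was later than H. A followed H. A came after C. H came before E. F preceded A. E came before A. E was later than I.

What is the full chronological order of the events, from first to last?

The constraints fix every adjacent pair, so only one ordering works:
B → F → H → I → E → C → A.

B, F, H, I, E, C, A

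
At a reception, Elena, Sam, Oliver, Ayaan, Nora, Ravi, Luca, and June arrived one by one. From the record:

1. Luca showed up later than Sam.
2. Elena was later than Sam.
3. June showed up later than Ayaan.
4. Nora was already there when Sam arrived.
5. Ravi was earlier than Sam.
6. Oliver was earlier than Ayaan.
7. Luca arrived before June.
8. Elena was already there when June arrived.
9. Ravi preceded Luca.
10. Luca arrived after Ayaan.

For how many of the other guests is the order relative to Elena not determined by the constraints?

Forced before Elena: Nora, Ravi, and Sam; forced after Elena: June.
That leaves Ayaan, Luca, and Oliver with no forced order relative to Elena — 3.

3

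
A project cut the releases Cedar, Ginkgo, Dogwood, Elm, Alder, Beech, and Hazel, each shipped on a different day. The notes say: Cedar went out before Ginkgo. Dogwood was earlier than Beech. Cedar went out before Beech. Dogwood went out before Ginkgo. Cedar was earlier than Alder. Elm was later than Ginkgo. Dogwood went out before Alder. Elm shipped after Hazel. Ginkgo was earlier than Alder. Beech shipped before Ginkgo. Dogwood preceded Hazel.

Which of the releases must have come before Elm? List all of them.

Beech, Cedar, Dogwood, Ginkgo, Hazel

Directly stated before Elm: Ginkgo and Hazel.
Beech reaches Elm via Beech → Ginkgo → Elm.
Cedar reaches Elm via Cedar → Ginkgo → Elm.
Dogwood reaches Elm via Dogwood → Ginkgo → Elm.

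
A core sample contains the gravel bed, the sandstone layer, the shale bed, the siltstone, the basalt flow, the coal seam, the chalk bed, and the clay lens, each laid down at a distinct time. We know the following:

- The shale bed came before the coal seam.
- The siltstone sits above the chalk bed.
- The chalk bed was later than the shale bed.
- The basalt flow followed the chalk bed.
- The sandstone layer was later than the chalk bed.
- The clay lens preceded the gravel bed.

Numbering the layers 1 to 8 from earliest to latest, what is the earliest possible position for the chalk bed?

2

The shale bed must come before the chalk bed — 1 forced predecessor.
Nothing else is forced ahead of the chalk bed, so its earliest slot is position 1 + 1 = 2.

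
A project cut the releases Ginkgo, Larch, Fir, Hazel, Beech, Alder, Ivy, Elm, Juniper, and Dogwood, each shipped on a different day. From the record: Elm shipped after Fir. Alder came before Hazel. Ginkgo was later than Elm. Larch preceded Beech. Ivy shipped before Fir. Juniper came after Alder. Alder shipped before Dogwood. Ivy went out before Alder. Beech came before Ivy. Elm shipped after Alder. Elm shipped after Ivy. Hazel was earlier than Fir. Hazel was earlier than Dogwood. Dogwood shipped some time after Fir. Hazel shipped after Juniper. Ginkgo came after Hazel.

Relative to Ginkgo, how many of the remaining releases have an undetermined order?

1

Forced before Ginkgo: Alder, Beech, Elm, Fir, Hazel, Ivy, Juniper, and Larch.
That leaves Dogwood with no forced order relative to Ginkgo — 1.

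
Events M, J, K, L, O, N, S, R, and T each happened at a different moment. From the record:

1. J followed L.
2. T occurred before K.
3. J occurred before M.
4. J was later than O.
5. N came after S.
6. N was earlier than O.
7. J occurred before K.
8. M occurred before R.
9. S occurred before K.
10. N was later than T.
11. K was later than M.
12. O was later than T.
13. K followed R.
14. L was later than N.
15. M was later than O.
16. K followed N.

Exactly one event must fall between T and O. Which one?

N

Tracing the constraints gives T → N → O, so N sits after T and before O.
No other event is forced both after T and before O.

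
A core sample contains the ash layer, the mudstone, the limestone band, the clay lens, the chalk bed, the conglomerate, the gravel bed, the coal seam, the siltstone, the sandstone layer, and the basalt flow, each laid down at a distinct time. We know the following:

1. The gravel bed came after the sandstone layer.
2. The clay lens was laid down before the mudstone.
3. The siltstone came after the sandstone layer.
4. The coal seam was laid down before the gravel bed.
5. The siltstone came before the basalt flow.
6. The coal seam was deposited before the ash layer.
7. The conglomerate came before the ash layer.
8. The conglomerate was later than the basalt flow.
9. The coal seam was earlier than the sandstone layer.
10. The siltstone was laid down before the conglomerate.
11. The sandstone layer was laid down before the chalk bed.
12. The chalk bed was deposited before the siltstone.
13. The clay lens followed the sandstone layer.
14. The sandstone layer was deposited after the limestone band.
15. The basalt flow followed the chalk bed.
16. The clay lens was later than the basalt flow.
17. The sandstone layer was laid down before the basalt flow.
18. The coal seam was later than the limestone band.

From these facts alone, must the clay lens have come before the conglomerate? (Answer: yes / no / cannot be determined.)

cannot be determined

No chain of stated constraints runs from the clay lens to the conglomerate, and none runs from the conglomerate to the clay lens either.
So the relative order of the clay lens and the conglomerate is not fixed by the given facts.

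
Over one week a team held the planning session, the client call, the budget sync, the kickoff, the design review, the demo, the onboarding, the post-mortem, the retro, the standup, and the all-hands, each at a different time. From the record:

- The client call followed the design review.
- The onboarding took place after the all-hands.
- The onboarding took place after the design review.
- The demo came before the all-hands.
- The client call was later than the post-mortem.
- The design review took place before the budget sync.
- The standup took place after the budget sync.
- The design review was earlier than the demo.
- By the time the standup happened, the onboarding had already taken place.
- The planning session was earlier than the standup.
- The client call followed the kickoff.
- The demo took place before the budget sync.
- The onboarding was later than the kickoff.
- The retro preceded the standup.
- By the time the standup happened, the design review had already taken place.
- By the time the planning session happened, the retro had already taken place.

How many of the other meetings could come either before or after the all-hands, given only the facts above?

Forced before the all-hands: the demo and the design review; forced after the all-hands: the onboarding and the standup.
That leaves the budget sync, the client call, the kickoff, the planning session, the post-mortem, and the retro with no forced order relative to the all-hands — 6.

6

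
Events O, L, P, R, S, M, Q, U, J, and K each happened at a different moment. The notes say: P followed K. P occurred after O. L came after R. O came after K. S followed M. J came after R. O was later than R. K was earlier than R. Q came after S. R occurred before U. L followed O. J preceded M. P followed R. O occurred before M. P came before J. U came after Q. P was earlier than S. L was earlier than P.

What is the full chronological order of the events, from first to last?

The constraints fix every adjacent pair, so only one ordering works:
K → R → O → L → P → J → M → S → Q → U.

K, R, O, L, P, J, M, S, Q, U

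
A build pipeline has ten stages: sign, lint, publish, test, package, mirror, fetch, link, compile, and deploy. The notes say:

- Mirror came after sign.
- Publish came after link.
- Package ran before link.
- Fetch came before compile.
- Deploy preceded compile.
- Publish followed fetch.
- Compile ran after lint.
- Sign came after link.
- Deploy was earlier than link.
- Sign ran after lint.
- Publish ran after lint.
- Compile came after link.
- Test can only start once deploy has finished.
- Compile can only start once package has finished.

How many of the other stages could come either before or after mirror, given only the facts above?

4

Forced before mirror: deploy, link, lint, package, and sign.
That leaves compile, fetch, publish, and test with no forced order relative to mirror — 4.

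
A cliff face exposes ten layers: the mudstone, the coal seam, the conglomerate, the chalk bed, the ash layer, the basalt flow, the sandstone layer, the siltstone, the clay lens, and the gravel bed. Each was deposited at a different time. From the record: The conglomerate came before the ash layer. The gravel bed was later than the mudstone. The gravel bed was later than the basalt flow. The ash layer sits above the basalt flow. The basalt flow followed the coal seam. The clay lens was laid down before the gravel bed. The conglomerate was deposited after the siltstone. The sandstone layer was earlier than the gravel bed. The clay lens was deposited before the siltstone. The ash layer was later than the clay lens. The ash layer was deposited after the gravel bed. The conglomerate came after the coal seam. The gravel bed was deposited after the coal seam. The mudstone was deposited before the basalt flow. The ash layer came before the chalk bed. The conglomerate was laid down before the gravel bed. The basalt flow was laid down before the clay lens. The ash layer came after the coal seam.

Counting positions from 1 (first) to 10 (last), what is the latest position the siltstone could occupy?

The siltstone must come before the ash layer, the chalk bed, the conglomerate, and the gravel bed — 4 layers forced after it.
Everything else can be placed before the siltstone in some valid order, so the siltstone can sit as late as position 10 − 4 = 6.

6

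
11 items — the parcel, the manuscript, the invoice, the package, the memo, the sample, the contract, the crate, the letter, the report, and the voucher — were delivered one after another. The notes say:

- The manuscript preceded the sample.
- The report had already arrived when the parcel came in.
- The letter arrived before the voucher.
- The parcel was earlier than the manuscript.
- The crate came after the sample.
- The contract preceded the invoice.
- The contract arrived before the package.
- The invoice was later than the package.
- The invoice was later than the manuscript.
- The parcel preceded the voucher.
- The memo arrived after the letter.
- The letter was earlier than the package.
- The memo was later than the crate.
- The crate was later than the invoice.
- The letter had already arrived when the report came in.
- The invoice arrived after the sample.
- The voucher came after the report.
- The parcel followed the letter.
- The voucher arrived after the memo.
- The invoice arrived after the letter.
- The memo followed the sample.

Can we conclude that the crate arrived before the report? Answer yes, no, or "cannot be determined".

Tracing the constraints gives the report → the parcel → the manuscript → the sample → the crate, so the report must come before the crate.
That means the crate cannot be before the report.

no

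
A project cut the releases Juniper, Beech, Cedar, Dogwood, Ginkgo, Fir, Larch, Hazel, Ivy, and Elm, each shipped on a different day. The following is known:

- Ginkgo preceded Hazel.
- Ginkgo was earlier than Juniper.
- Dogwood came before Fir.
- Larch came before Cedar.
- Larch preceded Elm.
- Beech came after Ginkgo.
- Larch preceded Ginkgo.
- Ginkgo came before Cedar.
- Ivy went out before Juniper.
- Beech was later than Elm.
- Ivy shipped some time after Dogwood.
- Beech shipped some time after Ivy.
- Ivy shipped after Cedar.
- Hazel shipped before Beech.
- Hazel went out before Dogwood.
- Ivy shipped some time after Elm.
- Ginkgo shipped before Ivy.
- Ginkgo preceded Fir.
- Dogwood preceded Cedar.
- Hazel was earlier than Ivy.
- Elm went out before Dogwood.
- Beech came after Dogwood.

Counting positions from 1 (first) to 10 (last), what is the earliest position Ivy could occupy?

7

Cedar, Dogwood, Elm, Ginkgo, Hazel, and Larch must all come before Ivy — 6 forced predecessors.
Nothing else is forced ahead of Ivy, so its earliest slot is position 6 + 1 = 7.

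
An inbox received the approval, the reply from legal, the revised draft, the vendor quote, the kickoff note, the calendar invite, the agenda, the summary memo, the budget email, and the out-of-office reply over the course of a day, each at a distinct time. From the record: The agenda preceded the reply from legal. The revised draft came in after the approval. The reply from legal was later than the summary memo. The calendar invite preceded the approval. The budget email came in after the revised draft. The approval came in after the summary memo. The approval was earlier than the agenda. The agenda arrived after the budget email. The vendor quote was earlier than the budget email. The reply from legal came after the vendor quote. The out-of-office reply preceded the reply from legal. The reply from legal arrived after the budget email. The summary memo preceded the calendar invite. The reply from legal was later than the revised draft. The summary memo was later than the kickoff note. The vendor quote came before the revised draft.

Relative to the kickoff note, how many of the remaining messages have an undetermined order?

Forced after the kickoff note: the agenda, the approval, the budget email, the calendar invite, the reply from legal, the revised draft, and the summary memo.
That leaves the out-of-office reply and the vendor quote with no forced order relative to the kickoff note — 2.

2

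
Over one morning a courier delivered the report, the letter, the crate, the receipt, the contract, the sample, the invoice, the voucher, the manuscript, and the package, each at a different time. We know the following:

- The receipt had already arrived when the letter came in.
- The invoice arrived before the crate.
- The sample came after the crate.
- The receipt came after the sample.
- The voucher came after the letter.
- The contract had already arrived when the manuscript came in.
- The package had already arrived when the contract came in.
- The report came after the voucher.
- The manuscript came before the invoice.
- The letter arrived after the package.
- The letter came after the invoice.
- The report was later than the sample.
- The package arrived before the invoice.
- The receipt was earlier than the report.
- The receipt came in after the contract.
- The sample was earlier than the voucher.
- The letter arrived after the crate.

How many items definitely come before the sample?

5

Directly stated before the sample: the crate.
The contract reaches the sample via the contract → the manuscript → the invoice → the crate → the sample.
The invoice reaches the sample via the invoice → the crate → the sample.
The manuscript reaches the sample via the manuscript → the invoice → the crate → the sample.
Likewise the package reaches the sample by chaining the stated constraints.
No chain forces the receipt (or any of the others) ahead of the sample.
That's the contract, the crate, the invoice, the manuscript, and the package — 5 in all.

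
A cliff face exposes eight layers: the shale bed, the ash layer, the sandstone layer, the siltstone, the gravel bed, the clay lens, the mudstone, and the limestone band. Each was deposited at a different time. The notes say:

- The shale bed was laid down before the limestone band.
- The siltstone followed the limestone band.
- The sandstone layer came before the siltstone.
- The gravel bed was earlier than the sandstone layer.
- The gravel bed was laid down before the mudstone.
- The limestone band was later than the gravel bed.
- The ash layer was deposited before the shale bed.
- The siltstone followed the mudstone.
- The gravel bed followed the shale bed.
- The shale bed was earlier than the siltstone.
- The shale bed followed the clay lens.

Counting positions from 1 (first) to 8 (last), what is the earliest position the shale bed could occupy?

3

The ash layer and the clay lens must both come before the shale bed — 2 forced predecessors.
Nothing else is forced ahead of the shale bed, so its earliest slot is position 2 + 1 = 3.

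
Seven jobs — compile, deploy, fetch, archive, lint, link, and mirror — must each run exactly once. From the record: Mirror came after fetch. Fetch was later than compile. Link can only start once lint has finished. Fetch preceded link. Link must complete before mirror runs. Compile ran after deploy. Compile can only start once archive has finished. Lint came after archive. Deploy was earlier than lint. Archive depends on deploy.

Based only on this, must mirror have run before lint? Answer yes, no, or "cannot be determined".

no

Tracing the constraints gives lint → link → mirror, so lint must come before mirror.
That means mirror cannot be before lint.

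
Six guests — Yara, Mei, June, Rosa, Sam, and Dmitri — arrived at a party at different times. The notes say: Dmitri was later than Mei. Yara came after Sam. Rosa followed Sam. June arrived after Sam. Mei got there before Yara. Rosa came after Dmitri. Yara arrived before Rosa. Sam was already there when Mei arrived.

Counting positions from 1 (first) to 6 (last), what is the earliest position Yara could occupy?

3

Mei and Sam must both come before Yara — 2 forced predecessors.
Nothing else is forced ahead of Yara, so their earliest slot is position 2 + 1 = 3.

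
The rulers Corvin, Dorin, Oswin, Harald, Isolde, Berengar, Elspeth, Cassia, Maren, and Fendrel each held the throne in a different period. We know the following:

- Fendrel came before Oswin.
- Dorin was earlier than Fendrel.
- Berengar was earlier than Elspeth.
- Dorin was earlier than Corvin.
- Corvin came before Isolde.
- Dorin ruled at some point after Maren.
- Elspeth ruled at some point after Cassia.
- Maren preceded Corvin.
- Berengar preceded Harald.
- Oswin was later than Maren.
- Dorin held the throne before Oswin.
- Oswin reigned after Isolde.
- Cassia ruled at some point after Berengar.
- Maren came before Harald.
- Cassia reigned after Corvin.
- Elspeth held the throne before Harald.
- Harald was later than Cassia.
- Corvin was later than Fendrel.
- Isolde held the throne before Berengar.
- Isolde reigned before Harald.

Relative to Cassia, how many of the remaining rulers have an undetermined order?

1

Forced before Cassia: Berengar, Corvin, Dorin, Fendrel, Isolde, and Maren; forced after Cassia: Elspeth and Harald.
That leaves Oswin with no forced order relative to Cassia — 1.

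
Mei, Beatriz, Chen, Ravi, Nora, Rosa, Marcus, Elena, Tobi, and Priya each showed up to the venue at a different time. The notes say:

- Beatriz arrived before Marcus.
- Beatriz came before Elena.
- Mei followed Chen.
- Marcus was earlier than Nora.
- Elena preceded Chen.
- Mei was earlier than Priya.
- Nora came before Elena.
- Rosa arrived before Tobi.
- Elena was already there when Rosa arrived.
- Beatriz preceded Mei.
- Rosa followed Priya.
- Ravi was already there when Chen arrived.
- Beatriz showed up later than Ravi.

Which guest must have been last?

Tobi

Every other guest has a chain of constraints placing them before Tobi, so Tobi is last.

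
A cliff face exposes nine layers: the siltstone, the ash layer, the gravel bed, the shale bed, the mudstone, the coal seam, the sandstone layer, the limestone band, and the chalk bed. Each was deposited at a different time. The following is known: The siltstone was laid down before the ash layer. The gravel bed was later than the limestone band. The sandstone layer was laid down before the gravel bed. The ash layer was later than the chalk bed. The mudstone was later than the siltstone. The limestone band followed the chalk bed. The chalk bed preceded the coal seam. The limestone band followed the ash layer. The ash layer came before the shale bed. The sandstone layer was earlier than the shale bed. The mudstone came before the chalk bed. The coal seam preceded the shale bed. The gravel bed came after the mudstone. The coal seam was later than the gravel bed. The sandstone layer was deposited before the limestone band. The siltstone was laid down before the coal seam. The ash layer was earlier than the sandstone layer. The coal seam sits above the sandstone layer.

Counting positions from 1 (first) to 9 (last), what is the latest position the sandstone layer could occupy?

The sandstone layer must come before the coal seam, the gravel bed, the limestone band, and the shale bed — 4 layers forced after it.
Everything else can be placed before the sandstone layer in some valid order, so the sandstone layer can sit as late as position 9 − 4 = 5.

5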